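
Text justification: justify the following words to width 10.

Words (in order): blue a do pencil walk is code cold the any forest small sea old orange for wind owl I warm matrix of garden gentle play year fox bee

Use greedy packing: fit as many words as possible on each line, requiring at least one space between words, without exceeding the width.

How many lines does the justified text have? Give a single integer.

Line 1: ['blue', 'a', 'do'] (min_width=9, slack=1)
Line 2: ['pencil'] (min_width=6, slack=4)
Line 3: ['walk', 'is'] (min_width=7, slack=3)
Line 4: ['code', 'cold'] (min_width=9, slack=1)
Line 5: ['the', 'any'] (min_width=7, slack=3)
Line 6: ['forest'] (min_width=6, slack=4)
Line 7: ['small', 'sea'] (min_width=9, slack=1)
Line 8: ['old', 'orange'] (min_width=10, slack=0)
Line 9: ['for', 'wind'] (min_width=8, slack=2)
Line 10: ['owl', 'I', 'warm'] (min_width=10, slack=0)
Line 11: ['matrix', 'of'] (min_width=9, slack=1)
Line 12: ['garden'] (min_width=6, slack=4)
Line 13: ['gentle'] (min_width=6, slack=4)
Line 14: ['play', 'year'] (min_width=9, slack=1)
Line 15: ['fox', 'bee'] (min_width=7, slack=3)
Total lines: 15

Answer: 15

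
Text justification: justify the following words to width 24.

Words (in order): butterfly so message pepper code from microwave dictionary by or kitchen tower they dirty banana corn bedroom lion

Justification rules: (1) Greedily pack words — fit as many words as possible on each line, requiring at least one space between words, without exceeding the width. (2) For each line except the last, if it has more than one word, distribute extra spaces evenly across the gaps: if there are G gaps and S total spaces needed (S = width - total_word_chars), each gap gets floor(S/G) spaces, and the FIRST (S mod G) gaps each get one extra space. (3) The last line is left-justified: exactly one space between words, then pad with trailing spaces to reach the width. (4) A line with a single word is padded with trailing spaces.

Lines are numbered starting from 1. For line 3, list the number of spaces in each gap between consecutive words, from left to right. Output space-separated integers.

Answer: 2 1

Derivation:
Line 1: ['butterfly', 'so', 'message'] (min_width=20, slack=4)
Line 2: ['pepper', 'code', 'from'] (min_width=16, slack=8)
Line 3: ['microwave', 'dictionary', 'by'] (min_width=23, slack=1)
Line 4: ['or', 'kitchen', 'tower', 'they'] (min_width=21, slack=3)
Line 5: ['dirty', 'banana', 'corn'] (min_width=17, slack=7)
Line 6: ['bedroom', 'lion'] (min_width=12, slack=12)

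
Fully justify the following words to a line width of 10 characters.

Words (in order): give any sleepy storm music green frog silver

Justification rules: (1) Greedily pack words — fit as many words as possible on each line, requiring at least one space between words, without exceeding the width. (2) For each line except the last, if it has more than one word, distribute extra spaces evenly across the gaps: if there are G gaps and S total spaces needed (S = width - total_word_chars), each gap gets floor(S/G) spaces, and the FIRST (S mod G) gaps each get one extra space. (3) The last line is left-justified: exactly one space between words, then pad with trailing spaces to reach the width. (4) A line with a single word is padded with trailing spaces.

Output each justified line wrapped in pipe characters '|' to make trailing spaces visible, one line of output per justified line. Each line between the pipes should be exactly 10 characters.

Answer: |give   any|
|sleepy    |
|storm     |
|music     |
|green frog|
|silver    |

Derivation:
Line 1: ['give', 'any'] (min_width=8, slack=2)
Line 2: ['sleepy'] (min_width=6, slack=4)
Line 3: ['storm'] (min_width=5, slack=5)
Line 4: ['music'] (min_width=5, slack=5)
Line 5: ['green', 'frog'] (min_width=10, slack=0)
Line 6: ['silver'] (min_width=6, slack=4)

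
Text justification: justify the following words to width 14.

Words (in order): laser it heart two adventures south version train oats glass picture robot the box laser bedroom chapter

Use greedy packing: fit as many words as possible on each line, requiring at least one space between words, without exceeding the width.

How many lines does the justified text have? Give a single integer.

Line 1: ['laser', 'it', 'heart'] (min_width=14, slack=0)
Line 2: ['two', 'adventures'] (min_width=14, slack=0)
Line 3: ['south', 'version'] (min_width=13, slack=1)
Line 4: ['train', 'oats'] (min_width=10, slack=4)
Line 5: ['glass', 'picture'] (min_width=13, slack=1)
Line 6: ['robot', 'the', 'box'] (min_width=13, slack=1)
Line 7: ['laser', 'bedroom'] (min_width=13, slack=1)
Line 8: ['chapter'] (min_width=7, slack=7)
Total lines: 8

Answer: 8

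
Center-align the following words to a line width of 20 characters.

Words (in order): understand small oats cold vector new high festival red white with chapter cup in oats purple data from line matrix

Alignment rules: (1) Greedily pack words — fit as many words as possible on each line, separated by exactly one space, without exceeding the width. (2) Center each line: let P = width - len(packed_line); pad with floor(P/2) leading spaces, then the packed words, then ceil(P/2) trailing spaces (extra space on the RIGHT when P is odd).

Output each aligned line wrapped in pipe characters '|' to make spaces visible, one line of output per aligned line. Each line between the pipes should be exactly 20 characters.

Line 1: ['understand', 'small'] (min_width=16, slack=4)
Line 2: ['oats', 'cold', 'vector', 'new'] (min_width=20, slack=0)
Line 3: ['high', 'festival', 'red'] (min_width=17, slack=3)
Line 4: ['white', 'with', 'chapter'] (min_width=18, slack=2)
Line 5: ['cup', 'in', 'oats', 'purple'] (min_width=18, slack=2)
Line 6: ['data', 'from', 'line'] (min_width=14, slack=6)
Line 7: ['matrix'] (min_width=6, slack=14)

Answer: |  understand small  |
|oats cold vector new|
| high festival red  |
| white with chapter |
| cup in oats purple |
|   data from line   |
|       matrix       |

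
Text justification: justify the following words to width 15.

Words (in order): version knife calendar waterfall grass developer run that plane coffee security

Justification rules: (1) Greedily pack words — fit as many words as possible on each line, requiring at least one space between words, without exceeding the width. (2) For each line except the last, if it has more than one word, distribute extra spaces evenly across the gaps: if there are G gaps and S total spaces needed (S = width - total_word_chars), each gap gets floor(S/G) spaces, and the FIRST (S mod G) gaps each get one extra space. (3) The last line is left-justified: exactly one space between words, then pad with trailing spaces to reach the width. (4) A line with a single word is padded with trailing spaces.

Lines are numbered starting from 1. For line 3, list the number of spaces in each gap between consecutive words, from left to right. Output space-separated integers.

Line 1: ['version', 'knife'] (min_width=13, slack=2)
Line 2: ['calendar'] (min_width=8, slack=7)
Line 3: ['waterfall', 'grass'] (min_width=15, slack=0)
Line 4: ['developer', 'run'] (min_width=13, slack=2)
Line 5: ['that', 'plane'] (min_width=10, slack=5)
Line 6: ['coffee', 'security'] (min_width=15, slack=0)

Answer: 1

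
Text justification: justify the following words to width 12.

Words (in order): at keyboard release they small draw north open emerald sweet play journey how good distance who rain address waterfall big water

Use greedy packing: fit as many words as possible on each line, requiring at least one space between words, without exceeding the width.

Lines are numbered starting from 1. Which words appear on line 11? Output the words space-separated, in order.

Answer: waterfall

Derivation:
Line 1: ['at', 'keyboard'] (min_width=11, slack=1)
Line 2: ['release', 'they'] (min_width=12, slack=0)
Line 3: ['small', 'draw'] (min_width=10, slack=2)
Line 4: ['north', 'open'] (min_width=10, slack=2)
Line 5: ['emerald'] (min_width=7, slack=5)
Line 6: ['sweet', 'play'] (min_width=10, slack=2)
Line 7: ['journey', 'how'] (min_width=11, slack=1)
Line 8: ['good'] (min_width=4, slack=8)
Line 9: ['distance', 'who'] (min_width=12, slack=0)
Line 10: ['rain', 'address'] (min_width=12, slack=0)
Line 11: ['waterfall'] (min_width=9, slack=3)
Line 12: ['big', 'water'] (min_width=9, slack=3)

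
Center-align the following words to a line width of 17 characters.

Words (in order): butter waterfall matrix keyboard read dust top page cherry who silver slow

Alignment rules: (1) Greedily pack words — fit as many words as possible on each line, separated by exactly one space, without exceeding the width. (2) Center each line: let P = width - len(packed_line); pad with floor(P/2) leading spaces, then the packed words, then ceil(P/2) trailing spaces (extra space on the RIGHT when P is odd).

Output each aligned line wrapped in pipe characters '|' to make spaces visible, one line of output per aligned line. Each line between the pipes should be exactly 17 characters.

Answer: |butter waterfall |
| matrix keyboard |
|  read dust top  |
| page cherry who |
|   silver slow   |

Derivation:
Line 1: ['butter', 'waterfall'] (min_width=16, slack=1)
Line 2: ['matrix', 'keyboard'] (min_width=15, slack=2)
Line 3: ['read', 'dust', 'top'] (min_width=13, slack=4)
Line 4: ['page', 'cherry', 'who'] (min_width=15, slack=2)
Line 5: ['silver', 'slow'] (min_width=11, slack=6)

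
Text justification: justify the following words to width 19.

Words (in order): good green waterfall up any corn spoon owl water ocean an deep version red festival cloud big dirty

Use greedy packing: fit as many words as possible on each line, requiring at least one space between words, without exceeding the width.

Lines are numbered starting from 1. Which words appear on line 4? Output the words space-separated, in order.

Answer: water ocean an deep

Derivation:
Line 1: ['good', 'green'] (min_width=10, slack=9)
Line 2: ['waterfall', 'up', 'any'] (min_width=16, slack=3)
Line 3: ['corn', 'spoon', 'owl'] (min_width=14, slack=5)
Line 4: ['water', 'ocean', 'an', 'deep'] (min_width=19, slack=0)
Line 5: ['version', 'red'] (min_width=11, slack=8)
Line 6: ['festival', 'cloud', 'big'] (min_width=18, slack=1)
Line 7: ['dirty'] (min_width=5, slack=14)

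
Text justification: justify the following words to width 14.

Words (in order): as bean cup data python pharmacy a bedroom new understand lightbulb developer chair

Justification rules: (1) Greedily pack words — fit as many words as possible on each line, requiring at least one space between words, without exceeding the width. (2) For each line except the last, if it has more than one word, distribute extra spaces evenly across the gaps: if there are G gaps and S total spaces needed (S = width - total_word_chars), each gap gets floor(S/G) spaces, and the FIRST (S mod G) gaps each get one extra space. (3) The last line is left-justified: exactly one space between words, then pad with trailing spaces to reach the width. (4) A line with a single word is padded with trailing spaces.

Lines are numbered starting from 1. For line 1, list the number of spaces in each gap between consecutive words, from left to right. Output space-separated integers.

Line 1: ['as', 'bean', 'cup'] (min_width=11, slack=3)
Line 2: ['data', 'python'] (min_width=11, slack=3)
Line 3: ['pharmacy', 'a'] (min_width=10, slack=4)
Line 4: ['bedroom', 'new'] (min_width=11, slack=3)
Line 5: ['understand'] (min_width=10, slack=4)
Line 6: ['lightbulb'] (min_width=9, slack=5)
Line 7: ['developer'] (min_width=9, slack=5)
Line 8: ['chair'] (min_width=5, slack=9)

Answer: 3 2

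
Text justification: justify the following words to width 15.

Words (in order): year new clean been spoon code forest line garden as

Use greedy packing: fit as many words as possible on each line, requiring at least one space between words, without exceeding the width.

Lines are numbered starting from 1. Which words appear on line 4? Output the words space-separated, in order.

Line 1: ['year', 'new', 'clean'] (min_width=14, slack=1)
Line 2: ['been', 'spoon', 'code'] (min_width=15, slack=0)
Line 3: ['forest', 'line'] (min_width=11, slack=4)
Line 4: ['garden', 'as'] (min_width=9, slack=6)

Answer: garden as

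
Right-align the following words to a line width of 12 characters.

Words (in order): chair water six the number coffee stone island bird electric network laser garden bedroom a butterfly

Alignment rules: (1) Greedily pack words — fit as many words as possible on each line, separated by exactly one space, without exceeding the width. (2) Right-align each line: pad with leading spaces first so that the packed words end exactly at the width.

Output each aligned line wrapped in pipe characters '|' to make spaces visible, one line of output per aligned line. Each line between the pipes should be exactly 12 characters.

Answer: | chair water|
|     six the|
|      number|
|coffee stone|
| island bird|
|    electric|
|     network|
|laser garden|
|   bedroom a|
|   butterfly|

Derivation:
Line 1: ['chair', 'water'] (min_width=11, slack=1)
Line 2: ['six', 'the'] (min_width=7, slack=5)
Line 3: ['number'] (min_width=6, slack=6)
Line 4: ['coffee', 'stone'] (min_width=12, slack=0)
Line 5: ['island', 'bird'] (min_width=11, slack=1)
Line 6: ['electric'] (min_width=8, slack=4)
Line 7: ['network'] (min_width=7, slack=5)
Line 8: ['laser', 'garden'] (min_width=12, slack=0)
Line 9: ['bedroom', 'a'] (min_width=9, slack=3)
Line 10: ['butterfly'] (min_width=9, slack=3)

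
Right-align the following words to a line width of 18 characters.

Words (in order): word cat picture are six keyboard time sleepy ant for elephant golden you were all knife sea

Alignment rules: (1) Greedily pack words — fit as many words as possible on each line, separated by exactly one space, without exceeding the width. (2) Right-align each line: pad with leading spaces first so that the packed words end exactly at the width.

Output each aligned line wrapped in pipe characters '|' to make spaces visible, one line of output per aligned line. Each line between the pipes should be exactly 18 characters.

Answer: |  word cat picture|
|  are six keyboard|
|   time sleepy ant|
|      for elephant|
|   golden you were|
|     all knife sea|

Derivation:
Line 1: ['word', 'cat', 'picture'] (min_width=16, slack=2)
Line 2: ['are', 'six', 'keyboard'] (min_width=16, slack=2)
Line 3: ['time', 'sleepy', 'ant'] (min_width=15, slack=3)
Line 4: ['for', 'elephant'] (min_width=12, slack=6)
Line 5: ['golden', 'you', 'were'] (min_width=15, slack=3)
Line 6: ['all', 'knife', 'sea'] (min_width=13, slack=5)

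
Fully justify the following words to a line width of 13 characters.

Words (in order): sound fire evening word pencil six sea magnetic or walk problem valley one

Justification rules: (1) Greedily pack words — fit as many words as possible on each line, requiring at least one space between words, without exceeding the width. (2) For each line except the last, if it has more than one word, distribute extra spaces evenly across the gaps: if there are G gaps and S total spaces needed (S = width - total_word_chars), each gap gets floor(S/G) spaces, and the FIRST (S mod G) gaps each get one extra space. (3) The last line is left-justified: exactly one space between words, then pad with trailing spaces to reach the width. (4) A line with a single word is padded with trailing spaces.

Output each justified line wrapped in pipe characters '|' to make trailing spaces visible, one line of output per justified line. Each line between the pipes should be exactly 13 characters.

Answer: |sound    fire|
|evening  word|
|pencil    six|
|sea  magnetic|
|or       walk|
|problem      |
|valley one   |

Derivation:
Line 1: ['sound', 'fire'] (min_width=10, slack=3)
Line 2: ['evening', 'word'] (min_width=12, slack=1)
Line 3: ['pencil', 'six'] (min_width=10, slack=3)
Line 4: ['sea', 'magnetic'] (min_width=12, slack=1)
Line 5: ['or', 'walk'] (min_width=7, slack=6)
Line 6: ['problem'] (min_width=7, slack=6)
Line 7: ['valley', 'one'] (min_width=10, slack=3)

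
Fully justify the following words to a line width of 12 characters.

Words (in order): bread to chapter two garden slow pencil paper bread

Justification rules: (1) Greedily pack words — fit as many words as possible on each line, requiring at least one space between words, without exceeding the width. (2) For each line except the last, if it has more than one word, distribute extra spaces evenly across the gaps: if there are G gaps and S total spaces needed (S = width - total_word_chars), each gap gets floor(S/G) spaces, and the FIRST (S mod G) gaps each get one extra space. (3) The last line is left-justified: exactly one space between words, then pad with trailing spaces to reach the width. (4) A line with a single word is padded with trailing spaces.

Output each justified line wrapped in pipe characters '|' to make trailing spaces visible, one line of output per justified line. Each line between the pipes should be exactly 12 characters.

Answer: |bread     to|
|chapter  two|
|garden  slow|
|pencil paper|
|bread       |

Derivation:
Line 1: ['bread', 'to'] (min_width=8, slack=4)
Line 2: ['chapter', 'two'] (min_width=11, slack=1)
Line 3: ['garden', 'slow'] (min_width=11, slack=1)
Line 4: ['pencil', 'paper'] (min_width=12, slack=0)
Line 5: ['bread'] (min_width=5, slack=7)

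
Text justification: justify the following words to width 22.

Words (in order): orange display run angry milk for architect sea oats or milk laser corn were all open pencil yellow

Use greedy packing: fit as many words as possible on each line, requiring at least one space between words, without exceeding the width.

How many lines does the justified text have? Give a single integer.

Answer: 5

Derivation:
Line 1: ['orange', 'display', 'run'] (min_width=18, slack=4)
Line 2: ['angry', 'milk', 'for'] (min_width=14, slack=8)
Line 3: ['architect', 'sea', 'oats', 'or'] (min_width=21, slack=1)
Line 4: ['milk', 'laser', 'corn', 'were'] (min_width=20, slack=2)
Line 5: ['all', 'open', 'pencil', 'yellow'] (min_width=22, slack=0)
Total lines: 5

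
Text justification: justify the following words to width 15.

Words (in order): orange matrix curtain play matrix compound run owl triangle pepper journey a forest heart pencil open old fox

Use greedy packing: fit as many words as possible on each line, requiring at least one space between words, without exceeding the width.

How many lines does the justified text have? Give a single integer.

Line 1: ['orange', 'matrix'] (min_width=13, slack=2)
Line 2: ['curtain', 'play'] (min_width=12, slack=3)
Line 3: ['matrix', 'compound'] (min_width=15, slack=0)
Line 4: ['run', 'owl'] (min_width=7, slack=8)
Line 5: ['triangle', 'pepper'] (min_width=15, slack=0)
Line 6: ['journey', 'a'] (min_width=9, slack=6)
Line 7: ['forest', 'heart'] (min_width=12, slack=3)
Line 8: ['pencil', 'open', 'old'] (min_width=15, slack=0)
Line 9: ['fox'] (min_width=3, slack=12)
Total lines: 9

Answer: 9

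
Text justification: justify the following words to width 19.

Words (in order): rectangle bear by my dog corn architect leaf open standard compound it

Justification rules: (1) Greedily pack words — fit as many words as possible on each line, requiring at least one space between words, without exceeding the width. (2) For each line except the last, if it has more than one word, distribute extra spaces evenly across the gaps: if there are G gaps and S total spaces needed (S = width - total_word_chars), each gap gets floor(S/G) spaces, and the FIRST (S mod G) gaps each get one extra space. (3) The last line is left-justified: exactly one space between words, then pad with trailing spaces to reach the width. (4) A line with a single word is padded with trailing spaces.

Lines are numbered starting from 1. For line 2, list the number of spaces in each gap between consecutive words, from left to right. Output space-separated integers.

Line 1: ['rectangle', 'bear', 'by'] (min_width=17, slack=2)
Line 2: ['my', 'dog', 'corn'] (min_width=11, slack=8)
Line 3: ['architect', 'leaf', 'open'] (min_width=19, slack=0)
Line 4: ['standard', 'compound'] (min_width=17, slack=2)
Line 5: ['it'] (min_width=2, slack=17)

Answer: 5 5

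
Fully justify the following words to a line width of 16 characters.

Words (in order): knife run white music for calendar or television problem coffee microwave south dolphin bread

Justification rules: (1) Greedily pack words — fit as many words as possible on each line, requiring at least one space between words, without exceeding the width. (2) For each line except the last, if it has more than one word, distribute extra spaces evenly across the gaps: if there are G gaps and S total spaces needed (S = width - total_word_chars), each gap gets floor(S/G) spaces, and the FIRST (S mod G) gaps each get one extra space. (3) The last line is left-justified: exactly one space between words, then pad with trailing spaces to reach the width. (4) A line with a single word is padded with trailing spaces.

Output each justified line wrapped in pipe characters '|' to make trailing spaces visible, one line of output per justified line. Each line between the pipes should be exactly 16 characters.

Answer: |knife  run white|
|music        for|
|calendar      or|
|television      |
|problem   coffee|
|microwave  south|
|dolphin bread   |

Derivation:
Line 1: ['knife', 'run', 'white'] (min_width=15, slack=1)
Line 2: ['music', 'for'] (min_width=9, slack=7)
Line 3: ['calendar', 'or'] (min_width=11, slack=5)
Line 4: ['television'] (min_width=10, slack=6)
Line 5: ['problem', 'coffee'] (min_width=14, slack=2)
Line 6: ['microwave', 'south'] (min_width=15, slack=1)
Line 7: ['dolphin', 'bread'] (min_width=13, slack=3)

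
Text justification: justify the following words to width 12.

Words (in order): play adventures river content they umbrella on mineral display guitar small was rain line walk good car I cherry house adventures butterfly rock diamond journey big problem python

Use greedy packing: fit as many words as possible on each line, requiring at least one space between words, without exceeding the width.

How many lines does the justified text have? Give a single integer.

Line 1: ['play'] (min_width=4, slack=8)
Line 2: ['adventures'] (min_width=10, slack=2)
Line 3: ['river'] (min_width=5, slack=7)
Line 4: ['content', 'they'] (min_width=12, slack=0)
Line 5: ['umbrella', 'on'] (min_width=11, slack=1)
Line 6: ['mineral'] (min_width=7, slack=5)
Line 7: ['display'] (min_width=7, slack=5)
Line 8: ['guitar', 'small'] (min_width=12, slack=0)
Line 9: ['was', 'rain'] (min_width=8, slack=4)
Line 10: ['line', 'walk'] (min_width=9, slack=3)
Line 11: ['good', 'car', 'I'] (min_width=10, slack=2)
Line 12: ['cherry', 'house'] (min_width=12, slack=0)
Line 13: ['adventures'] (min_width=10, slack=2)
Line 14: ['butterfly'] (min_width=9, slack=3)
Line 15: ['rock', 'diamond'] (min_width=12, slack=0)
Line 16: ['journey', 'big'] (min_width=11, slack=1)
Line 17: ['problem'] (min_width=7, slack=5)
Line 18: ['python'] (min_width=6, slack=6)
Total lines: 18

Answer: 18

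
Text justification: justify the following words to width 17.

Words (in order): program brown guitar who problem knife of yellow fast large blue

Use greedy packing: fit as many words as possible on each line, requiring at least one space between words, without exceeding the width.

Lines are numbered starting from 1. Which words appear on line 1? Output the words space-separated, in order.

Answer: program brown

Derivation:
Line 1: ['program', 'brown'] (min_width=13, slack=4)
Line 2: ['guitar', 'who'] (min_width=10, slack=7)
Line 3: ['problem', 'knife', 'of'] (min_width=16, slack=1)
Line 4: ['yellow', 'fast', 'large'] (min_width=17, slack=0)
Line 5: ['blue'] (min_width=4, slack=13)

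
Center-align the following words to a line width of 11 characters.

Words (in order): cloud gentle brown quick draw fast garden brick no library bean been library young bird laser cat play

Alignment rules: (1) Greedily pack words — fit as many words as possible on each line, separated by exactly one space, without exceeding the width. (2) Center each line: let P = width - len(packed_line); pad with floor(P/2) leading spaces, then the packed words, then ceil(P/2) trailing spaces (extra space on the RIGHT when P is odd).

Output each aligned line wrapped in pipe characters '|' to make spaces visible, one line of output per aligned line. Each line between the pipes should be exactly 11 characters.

Line 1: ['cloud'] (min_width=5, slack=6)
Line 2: ['gentle'] (min_width=6, slack=5)
Line 3: ['brown', 'quick'] (min_width=11, slack=0)
Line 4: ['draw', 'fast'] (min_width=9, slack=2)
Line 5: ['garden'] (min_width=6, slack=5)
Line 6: ['brick', 'no'] (min_width=8, slack=3)
Line 7: ['library'] (min_width=7, slack=4)
Line 8: ['bean', 'been'] (min_width=9, slack=2)
Line 9: ['library'] (min_width=7, slack=4)
Line 10: ['young', 'bird'] (min_width=10, slack=1)
Line 11: ['laser', 'cat'] (min_width=9, slack=2)
Line 12: ['play'] (min_width=4, slack=7)

Answer: |   cloud   |
|  gentle   |
|brown quick|
| draw fast |
|  garden   |
| brick no  |
|  library  |
| bean been |
|  library  |
|young bird |
| laser cat |
|   play    |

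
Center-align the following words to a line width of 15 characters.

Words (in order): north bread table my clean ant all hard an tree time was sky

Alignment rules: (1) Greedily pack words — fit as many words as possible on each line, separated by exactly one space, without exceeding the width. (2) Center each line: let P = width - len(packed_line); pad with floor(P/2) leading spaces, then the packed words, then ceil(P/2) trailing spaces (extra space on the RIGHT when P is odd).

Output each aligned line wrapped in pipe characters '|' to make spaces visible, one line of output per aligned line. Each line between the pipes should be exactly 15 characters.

Line 1: ['north', 'bread'] (min_width=11, slack=4)
Line 2: ['table', 'my', 'clean'] (min_width=14, slack=1)
Line 3: ['ant', 'all', 'hard', 'an'] (min_width=15, slack=0)
Line 4: ['tree', 'time', 'was'] (min_width=13, slack=2)
Line 5: ['sky'] (min_width=3, slack=12)

Answer: |  north bread  |
|table my clean |
|ant all hard an|
| tree time was |
|      sky      |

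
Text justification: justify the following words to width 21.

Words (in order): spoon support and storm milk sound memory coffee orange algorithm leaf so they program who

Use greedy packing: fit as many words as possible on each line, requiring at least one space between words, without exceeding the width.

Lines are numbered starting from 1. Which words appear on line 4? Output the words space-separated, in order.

Line 1: ['spoon', 'support', 'and'] (min_width=17, slack=4)
Line 2: ['storm', 'milk', 'sound'] (min_width=16, slack=5)
Line 3: ['memory', 'coffee', 'orange'] (min_width=20, slack=1)
Line 4: ['algorithm', 'leaf', 'so'] (min_width=17, slack=4)
Line 5: ['they', 'program', 'who'] (min_width=16, slack=5)

Answer: algorithm leaf so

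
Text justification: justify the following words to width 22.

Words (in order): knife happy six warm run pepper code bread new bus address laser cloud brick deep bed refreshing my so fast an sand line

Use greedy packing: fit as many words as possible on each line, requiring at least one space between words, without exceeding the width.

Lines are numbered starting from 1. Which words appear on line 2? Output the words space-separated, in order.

Line 1: ['knife', 'happy', 'six', 'warm'] (min_width=20, slack=2)
Line 2: ['run', 'pepper', 'code', 'bread'] (min_width=21, slack=1)
Line 3: ['new', 'bus', 'address', 'laser'] (min_width=21, slack=1)
Line 4: ['cloud', 'brick', 'deep', 'bed'] (min_width=20, slack=2)
Line 5: ['refreshing', 'my', 'so', 'fast'] (min_width=21, slack=1)
Line 6: ['an', 'sand', 'line'] (min_width=12, slack=10)

Answer: run pepper code bread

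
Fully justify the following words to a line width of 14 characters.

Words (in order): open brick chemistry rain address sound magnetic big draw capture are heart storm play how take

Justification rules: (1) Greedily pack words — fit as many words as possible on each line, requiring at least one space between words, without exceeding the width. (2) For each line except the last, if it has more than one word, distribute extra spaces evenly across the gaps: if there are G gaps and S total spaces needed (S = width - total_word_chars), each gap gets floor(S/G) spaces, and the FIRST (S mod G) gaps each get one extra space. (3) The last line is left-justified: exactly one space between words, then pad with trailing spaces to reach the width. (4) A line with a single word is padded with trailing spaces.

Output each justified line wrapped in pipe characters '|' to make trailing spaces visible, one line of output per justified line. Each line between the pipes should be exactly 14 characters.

Line 1: ['open', 'brick'] (min_width=10, slack=4)
Line 2: ['chemistry', 'rain'] (min_width=14, slack=0)
Line 3: ['address', 'sound'] (min_width=13, slack=1)
Line 4: ['magnetic', 'big'] (min_width=12, slack=2)
Line 5: ['draw', 'capture'] (min_width=12, slack=2)
Line 6: ['are', 'heart'] (min_width=9, slack=5)
Line 7: ['storm', 'play', 'how'] (min_width=14, slack=0)
Line 8: ['take'] (min_width=4, slack=10)

Answer: |open     brick|
|chemistry rain|
|address  sound|
|magnetic   big|
|draw   capture|
|are      heart|
|storm play how|
|take          |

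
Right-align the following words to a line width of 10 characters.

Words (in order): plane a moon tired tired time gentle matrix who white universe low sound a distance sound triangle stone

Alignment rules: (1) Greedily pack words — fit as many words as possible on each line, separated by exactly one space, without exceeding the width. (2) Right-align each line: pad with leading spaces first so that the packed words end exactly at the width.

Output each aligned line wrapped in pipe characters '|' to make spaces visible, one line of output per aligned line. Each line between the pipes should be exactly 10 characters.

Answer: |   plane a|
|moon tired|
|tired time|
|    gentle|
|matrix who|
|     white|
|  universe|
| low sound|
|a distance|
|     sound|
|  triangle|
|     stone|

Derivation:
Line 1: ['plane', 'a'] (min_width=7, slack=3)
Line 2: ['moon', 'tired'] (min_width=10, slack=0)
Line 3: ['tired', 'time'] (min_width=10, slack=0)
Line 4: ['gentle'] (min_width=6, slack=4)
Line 5: ['matrix', 'who'] (min_width=10, slack=0)
Line 6: ['white'] (min_width=5, slack=5)
Line 7: ['universe'] (min_width=8, slack=2)
Line 8: ['low', 'sound'] (min_width=9, slack=1)
Line 9: ['a', 'distance'] (min_width=10, slack=0)
Line 10: ['sound'] (min_width=5, slack=5)
Line 11: ['triangle'] (min_width=8, slack=2)
Line 12: ['stone'] (min_width=5, slack=5)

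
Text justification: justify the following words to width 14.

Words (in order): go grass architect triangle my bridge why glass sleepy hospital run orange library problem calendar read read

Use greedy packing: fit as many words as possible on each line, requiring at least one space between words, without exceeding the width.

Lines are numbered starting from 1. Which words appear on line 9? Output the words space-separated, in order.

Line 1: ['go', 'grass'] (min_width=8, slack=6)
Line 2: ['architect'] (min_width=9, slack=5)
Line 3: ['triangle', 'my'] (min_width=11, slack=3)
Line 4: ['bridge', 'why'] (min_width=10, slack=4)
Line 5: ['glass', 'sleepy'] (min_width=12, slack=2)
Line 6: ['hospital', 'run'] (min_width=12, slack=2)
Line 7: ['orange', 'library'] (min_width=14, slack=0)
Line 8: ['problem'] (min_width=7, slack=7)
Line 9: ['calendar', 'read'] (min_width=13, slack=1)
Line 10: ['read'] (min_width=4, slack=10)

Answer: calendar read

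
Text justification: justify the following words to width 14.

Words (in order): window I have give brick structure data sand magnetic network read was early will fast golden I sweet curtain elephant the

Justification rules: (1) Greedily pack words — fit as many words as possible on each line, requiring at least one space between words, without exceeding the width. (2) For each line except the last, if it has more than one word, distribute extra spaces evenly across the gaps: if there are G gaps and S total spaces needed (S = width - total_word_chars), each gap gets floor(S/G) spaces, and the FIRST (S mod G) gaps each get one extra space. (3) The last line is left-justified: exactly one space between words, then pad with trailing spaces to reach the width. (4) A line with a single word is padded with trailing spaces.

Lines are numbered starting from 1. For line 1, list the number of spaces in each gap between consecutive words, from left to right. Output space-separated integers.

Answer: 2 1

Derivation:
Line 1: ['window', 'I', 'have'] (min_width=13, slack=1)
Line 2: ['give', 'brick'] (min_width=10, slack=4)
Line 3: ['structure', 'data'] (min_width=14, slack=0)
Line 4: ['sand', 'magnetic'] (min_width=13, slack=1)
Line 5: ['network', 'read'] (min_width=12, slack=2)
Line 6: ['was', 'early', 'will'] (min_width=14, slack=0)
Line 7: ['fast', 'golden', 'I'] (min_width=13, slack=1)
Line 8: ['sweet', 'curtain'] (min_width=13, slack=1)
Line 9: ['elephant', 'the'] (min_width=12, slack=2)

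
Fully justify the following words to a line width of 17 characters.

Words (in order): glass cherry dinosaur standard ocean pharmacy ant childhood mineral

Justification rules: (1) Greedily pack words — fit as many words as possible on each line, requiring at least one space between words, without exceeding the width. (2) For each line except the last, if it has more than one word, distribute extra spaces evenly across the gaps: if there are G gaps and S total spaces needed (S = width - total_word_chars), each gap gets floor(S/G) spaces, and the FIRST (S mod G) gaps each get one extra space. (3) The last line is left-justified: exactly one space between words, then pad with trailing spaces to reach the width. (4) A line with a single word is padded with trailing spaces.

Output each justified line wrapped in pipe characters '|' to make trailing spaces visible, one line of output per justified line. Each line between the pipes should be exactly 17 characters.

Answer: |glass      cherry|
|dinosaur standard|
|ocean    pharmacy|
|ant     childhood|
|mineral          |

Derivation:
Line 1: ['glass', 'cherry'] (min_width=12, slack=5)
Line 2: ['dinosaur', 'standard'] (min_width=17, slack=0)
Line 3: ['ocean', 'pharmacy'] (min_width=14, slack=3)
Line 4: ['ant', 'childhood'] (min_width=13, slack=4)
Line 5: ['mineral'] (min_width=7, slack=10)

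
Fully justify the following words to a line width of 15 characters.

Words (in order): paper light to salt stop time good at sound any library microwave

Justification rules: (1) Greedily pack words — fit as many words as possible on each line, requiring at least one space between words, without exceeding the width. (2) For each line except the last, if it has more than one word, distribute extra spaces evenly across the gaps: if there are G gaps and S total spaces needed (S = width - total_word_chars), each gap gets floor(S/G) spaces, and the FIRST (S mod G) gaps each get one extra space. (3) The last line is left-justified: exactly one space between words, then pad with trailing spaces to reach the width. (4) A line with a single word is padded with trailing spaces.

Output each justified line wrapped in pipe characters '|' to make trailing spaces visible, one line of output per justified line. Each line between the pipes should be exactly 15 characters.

Line 1: ['paper', 'light', 'to'] (min_width=14, slack=1)
Line 2: ['salt', 'stop', 'time'] (min_width=14, slack=1)
Line 3: ['good', 'at', 'sound'] (min_width=13, slack=2)
Line 4: ['any', 'library'] (min_width=11, slack=4)
Line 5: ['microwave'] (min_width=9, slack=6)

Answer: |paper  light to|
|salt  stop time|
|good  at  sound|
|any     library|
|microwave      |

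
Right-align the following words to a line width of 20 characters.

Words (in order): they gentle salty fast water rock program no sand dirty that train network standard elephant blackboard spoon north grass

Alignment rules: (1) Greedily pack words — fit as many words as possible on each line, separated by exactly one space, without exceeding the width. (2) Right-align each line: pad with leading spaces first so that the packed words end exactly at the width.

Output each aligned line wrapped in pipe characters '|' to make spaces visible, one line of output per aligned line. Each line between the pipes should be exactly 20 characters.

Line 1: ['they', 'gentle', 'salty'] (min_width=17, slack=3)
Line 2: ['fast', 'water', 'rock'] (min_width=15, slack=5)
Line 3: ['program', 'no', 'sand'] (min_width=15, slack=5)
Line 4: ['dirty', 'that', 'train'] (min_width=16, slack=4)
Line 5: ['network', 'standard'] (min_width=16, slack=4)
Line 6: ['elephant', 'blackboard'] (min_width=19, slack=1)
Line 7: ['spoon', 'north', 'grass'] (min_width=17, slack=3)

Answer: |   they gentle salty|
|     fast water rock|
|     program no sand|
|    dirty that train|
|    network standard|
| elephant blackboard|
|   spoon north grass|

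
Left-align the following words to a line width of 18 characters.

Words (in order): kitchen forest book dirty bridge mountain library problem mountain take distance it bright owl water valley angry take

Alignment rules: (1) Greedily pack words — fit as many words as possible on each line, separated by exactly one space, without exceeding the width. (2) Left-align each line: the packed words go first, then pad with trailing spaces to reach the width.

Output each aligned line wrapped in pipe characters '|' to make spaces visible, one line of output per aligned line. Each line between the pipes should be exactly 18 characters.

Line 1: ['kitchen', 'forest'] (min_width=14, slack=4)
Line 2: ['book', 'dirty', 'bridge'] (min_width=17, slack=1)
Line 3: ['mountain', 'library'] (min_width=16, slack=2)
Line 4: ['problem', 'mountain'] (min_width=16, slack=2)
Line 5: ['take', 'distance', 'it'] (min_width=16, slack=2)
Line 6: ['bright', 'owl', 'water'] (min_width=16, slack=2)
Line 7: ['valley', 'angry', 'take'] (min_width=17, slack=1)

Answer: |kitchen forest    |
|book dirty bridge |
|mountain library  |
|problem mountain  |
|take distance it  |
|bright owl water  |
|valley angry take |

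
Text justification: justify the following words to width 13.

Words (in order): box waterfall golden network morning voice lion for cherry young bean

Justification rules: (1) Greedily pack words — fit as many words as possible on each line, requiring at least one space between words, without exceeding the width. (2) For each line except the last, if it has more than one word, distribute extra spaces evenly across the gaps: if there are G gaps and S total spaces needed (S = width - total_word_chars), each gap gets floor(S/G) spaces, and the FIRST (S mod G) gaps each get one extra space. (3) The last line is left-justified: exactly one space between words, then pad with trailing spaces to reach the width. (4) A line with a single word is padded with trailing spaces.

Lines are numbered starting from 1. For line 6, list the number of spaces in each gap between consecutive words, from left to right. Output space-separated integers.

Line 1: ['box', 'waterfall'] (min_width=13, slack=0)
Line 2: ['golden'] (min_width=6, slack=7)
Line 3: ['network'] (min_width=7, slack=6)
Line 4: ['morning', 'voice'] (min_width=13, slack=0)
Line 5: ['lion', 'for'] (min_width=8, slack=5)
Line 6: ['cherry', 'young'] (min_width=12, slack=1)
Line 7: ['bean'] (min_width=4, slack=9)

Answer: 2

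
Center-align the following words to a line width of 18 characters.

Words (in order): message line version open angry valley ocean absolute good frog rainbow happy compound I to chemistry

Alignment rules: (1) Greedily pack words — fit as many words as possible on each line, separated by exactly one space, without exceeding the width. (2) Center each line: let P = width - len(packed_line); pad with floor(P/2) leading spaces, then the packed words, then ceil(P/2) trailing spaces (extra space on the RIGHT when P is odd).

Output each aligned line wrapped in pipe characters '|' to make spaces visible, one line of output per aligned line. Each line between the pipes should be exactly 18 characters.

Answer: |   message line   |
|version open angry|
|   valley ocean   |
|absolute good frog|
|  rainbow happy   |
|  compound I to   |
|    chemistry     |

Derivation:
Line 1: ['message', 'line'] (min_width=12, slack=6)
Line 2: ['version', 'open', 'angry'] (min_width=18, slack=0)
Line 3: ['valley', 'ocean'] (min_width=12, slack=6)
Line 4: ['absolute', 'good', 'frog'] (min_width=18, slack=0)
Line 5: ['rainbow', 'happy'] (min_width=13, slack=5)
Line 6: ['compound', 'I', 'to'] (min_width=13, slack=5)
Line 7: ['chemistry'] (min_width=9, slack=9)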